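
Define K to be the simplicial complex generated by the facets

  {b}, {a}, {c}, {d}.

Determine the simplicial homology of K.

H_0 = Z^4.

Fix the vertex order a < b < c < d and write every simplex with vertices in increasing order. Then dim K = 0 and the simplices of K are:

  0-simplices (4): a, b, c, d

giving chain groups C_0 ≅ Z^4.

Reading off H_k = ker ∂_k / im ∂_{k+1}:

  H_0: rank C_0 − rank ∂_1 = 4 − 0 = 4, and there is no ∂_1, so H_0 = Z^4.

(K is a triangulation of a set of 4 points.)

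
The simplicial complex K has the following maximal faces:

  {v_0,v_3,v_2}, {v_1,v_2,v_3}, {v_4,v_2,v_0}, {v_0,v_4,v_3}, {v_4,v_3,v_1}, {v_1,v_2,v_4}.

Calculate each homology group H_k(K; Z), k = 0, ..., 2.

K has 5 vertices, 9 edges, 6 triangles.
rank ∂_0 = 0, rank ∂_1 = 4 ⇒ b_0 = 5 − 0 − 4 = 1; all invariant factors of ∂_1 are 1 so no torsion. So H_0 = Z.
rank ∂_1 = 4, rank ∂_2 = 5 ⇒ b_1 = 9 − 4 − 5 = 0; all invariant factors of ∂_2 are 1 so no torsion. So H_1 = 0.
rank ∂_2 = 5, rank ∂_3 = 0 ⇒ b_2 = 6 − 5 − 0 = 1. So H_2 = Z.

H_0 = Z,  H_1 = 0,  H_2 = Z.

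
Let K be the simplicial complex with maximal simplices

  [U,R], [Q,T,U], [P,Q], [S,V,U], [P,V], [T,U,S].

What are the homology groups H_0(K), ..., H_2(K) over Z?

H_0 = Z,  H_1 = Z,  H_2 = 0.

Fix the vertex order P < Q < R < S < T < U < V and write every simplex with vertices in increasing order. Then dim K = 2 and the simplices of K are:

  0-simplices (7): P, Q, R, S, T, U, V
  1-simplices (10): PQ, PV, QT, QU, RU, ST, SU, SV, TU, UV
  2-simplices (3): QTU, STU, SUV

so the chain groups are C_0 ≅ Z^7, C_1 ≅ Z^10, C_2 ≅ Z^3.

∂_1: C_1 → C_0 sends each edge [p,q] (with p < q) to q − p.
The 7×10 boundary matrix has rank 6 and Smith normal form diag(1,1,1,1,1,1).

∂_2: C_2 → C_1 maps a triangle to the signed sum of its edges. For instance
  ∂SUV = UV − SV + SU,
  ∂QTU = TU − QU + QT.
As a 10×3 matrix over Z this has rank 3, with invariant factors (1,1,1).

Computing H_k = (kernel of ∂_k) / (image of ∂_{k+1}):

  H_0: rank C_0 − rank ∂_1 = 7 − 6 = 1, and the invariant factors of ∂_1 are all 1, so H_0 ≅ Z.
  H_1: rank ker ∂_1 − rank ∂_2 = (10 − 6) − 3 = 1, and the invariant factors of ∂_2 are all 1, so H_1 ≅ Z.
  H_2: rank ker ∂_2 − rank ∂_3 = (3 − 3) − 0 = 0, and there is no ∂_3, so H_2 ≅ 0.

As a check, the Euler characteristic is 7 − 10 + 3 = 0, which agrees with 1 − 1 + 0 = 0.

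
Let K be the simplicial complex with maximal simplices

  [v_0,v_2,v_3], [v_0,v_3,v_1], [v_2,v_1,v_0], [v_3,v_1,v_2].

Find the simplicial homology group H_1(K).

Fix the vertex order v_0 < v_1 < v_2 < v_3 and write every simplex with vertices in increasing order. Then dim K = 2 and the simplices of K are:

  0-simplices (4): [v_0], [v_1], [v_2], [v_3]
  1-simplices (6): [v_0,v_1], [v_0,v_2], [v_0,v_3], [v_1,v_2], [v_1,v_3], [v_2,v_3]
  2-simplices (4): [v_0,v_1,v_2], [v_0,v_1,v_3], [v_0,v_2,v_3], [v_1,v_2,v_3]

Hence C_0 ≅ Z^4, C_1 ≅ Z^6, C_2 ≅ Z^4.

The boundary map ∂_1: C_1 → C_0 maps an edge to its endpoints' difference, ∂[p,q] = q − p.
The resulting 4×6 matrix has rank 3, and its Smith normal form has invariant factors (1,1,1).

Boundary ∂_2: C_2 → C_1 sends each 2-simplex [p,q,r] to [q,r] − [p,r] + [p,q]. For instance
  ∂[v_0,v_1,v_3] = [v_1,v_3] − [v_0,v_3] + [v_0,v_1],
  ∂[v_0,v_2,v_3] = [v_2,v_3] − [v_0,v_3] + [v_0,v_2].
The 6×4 boundary matrix has rank 3 and Smith normal form diag(1,1,1).

Computing H_k = (kernel of ∂_k) / (image of ∂_{k+1}):

  H_1: rank ker ∂_1 − rank ∂_2 = (6 − 3) − 3 = 0, and the invariant factors of ∂_2 are all 1, so H_1 ≅ 0.

H_1 = 0.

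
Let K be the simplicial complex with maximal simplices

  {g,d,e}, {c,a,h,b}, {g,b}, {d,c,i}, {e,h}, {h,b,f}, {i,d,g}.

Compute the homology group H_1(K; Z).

We work with the vertex ordering a < b < c < d < e < f < g < h < i. The simplices of K, each written with vertices in increasing order, are:

  0-simplices (9): a, b, c, d, e, f, g, h, i
  1-simplices (17): ab, ac, ah, bc, bf, bg, bh, cd, ch, ci, de, dg, di, eg, eh, fh, gi
  2-simplices (8): abc, abh, ach, bch, bfh, cdi, deg, dgi
  3-simplices (1): abch

giving chain groups C_0 ≅ Z^9, C_1 ≅ Z^17, C_2 ≅ Z^8, C_3 ≅ Z^1.

Boundary ∂_1: C_1 → C_0 maps an edge to its endpoints' difference, ∂[p,q] = q − p. For instance
  ∂gi = i − g.
The resulting 9×17 matrix has rank 8, and its Smith normal form has invariant factors (1,1,1,1,1,1,1,1).

Boundary ∂_2: C_2 → C_1 acts by ∂[p,q,r] = [q,r] − [p,r] + [p,q]. For instance
  ∂bch = ch − bh + bc,
  ∂abc = bc − ac + ab.
The 17×8 boundary matrix has rank 7 and Smith normal form diag(1,1,1,1,1,1,1).

∂_3: C_3 → C_2 sends each 3-simplex σ to the alternating sum Σ_i (−1)^i (σ with its i-th vertex removed). For instance
  ∂abch = bch − ach + abh − abc.
The resulting 8×1 matrix has rank 1, and its Smith normal form has invariant factors (1).

Computing H_k = (kernel of ∂_k) / (image of ∂_{k+1}):

  H_1: rank ker ∂_1 − rank ∂_2 = (17 − 8) − 7 = 2, and the invariant factors of ∂_2 are all 1, so H_1 = Z^2.

H_1 ≅ Z^2.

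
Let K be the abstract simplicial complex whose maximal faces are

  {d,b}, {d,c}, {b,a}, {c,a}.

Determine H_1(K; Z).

Take the total order a < b < c < d on the vertex set. Then K (dimension 1) consists of the simplices:

  0-simplices (4): a, b, c, d
  1-simplices (4): ab, ac, bd, cd

Hence C_0 ≅ Z^4, C_1 ≅ Z^4.

The boundary map ∂_1: C_1 → C_0 is given by ∂[p,q] = [q] − [p].
This gives a 4×4 integer matrix of rank 3; reducing to Smith normal form yields diagonal entries (1,1,1).

Now H_k = ker ∂_k / im ∂_{k+1}, so:

  H_1: rank ker ∂_1 − rank ∂_2 = (4 − 3) − 0 = 1, and there is no ∂_2, so H_1 ≅ Z.

(K is a triangulation of the circle S^1.)

H_1 = Z.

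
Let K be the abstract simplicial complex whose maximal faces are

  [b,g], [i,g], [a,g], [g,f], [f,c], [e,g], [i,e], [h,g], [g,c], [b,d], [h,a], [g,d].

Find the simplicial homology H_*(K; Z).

H_0 = Z,  H_1 = Z^4.

Order the vertices as a < b < c < d < e < f < g < h < i. Listing each simplex with vertices in this order, K has dimension 1 with simplices:

  0-simplices (9): a, b, c, d, e, f, g, h, i
  1-simplices (12): ag, ah, bd, bg, cf, cg, dg, eg, ei, fg, gh, gi

so the chain groups are C_0 ≅ Z^9, C_1 ≅ Z^12.

The boundary map ∂_1: C_1 → C_0 sends each edge [p,q] (with p < q) to q − p. For instance
  ∂gh = h − g.
The resulting 9×12 matrix has rank 8, and its Smith normal form has invariant factors (1,1,1,1,1,1,1,1).

Reading off H_k = ker ∂_k / im ∂_{k+1}:

  H_0: rank C_0 − rank ∂_1 = 9 − 8 = 1, and the invariant factors of ∂_1 are all 1, so H_0 ≅ Z.
  H_1: rank ker ∂_1 − rank ∂_2 = (12 − 8) − 0 = 4, and there is no ∂_2, so H_1 ≅ Z^4.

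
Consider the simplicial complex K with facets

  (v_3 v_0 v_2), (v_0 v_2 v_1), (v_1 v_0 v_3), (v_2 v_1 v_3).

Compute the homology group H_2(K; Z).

Take the total order v_0 < v_1 < v_2 < v_3 on the vertex set. Then K (dimension 2) consists of the simplices:

  0-simplices (4): [v_0], [v_1], [v_2], [v_3]
  1-simplices (6): [v_0,v_1], [v_0,v_2], [v_0,v_3], [v_1,v_2], [v_1,v_3], [v_2,v_3]
  2-simplices (4): [v_0,v_1,v_2], [v_0,v_1,v_3], [v_0,v_2,v_3], [v_1,v_2,v_3]

so the chain groups are C_0 ≅ Z^4, C_1 ≅ Z^6, C_2 ≅ Z^4.

∂_1: C_1 → C_0 sends each edge [p,q] (with p < q) to q − p. For instance
  ∂[v_0,v_2] = [v_2] − [v_0].
The resulting 4×6 matrix has rank 3, and its Smith normal form has invariant factors (1,1,1).

Boundary ∂_2: C_2 → C_1 maps a triangle to the signed sum of its edges. For instance
  ∂[v_0,v_1,v_3] = [v_1,v_3] − [v_0,v_3] + [v_0,v_1],
  ∂[v_1,v_2,v_3] = [v_2,v_3] − [v_1,v_3] + [v_1,v_2].
As a 6×4 matrix over Z this has rank 3, with invariant factors (1,1,1).

Reading off H_k = ker ∂_k / im ∂_{k+1}:

  H_2: rank ker ∂_2 − rank ∂_3 = (4 − 3) − 0 = 1, and there is no ∂_3, so H_2 = Z.

H_2 ≅ Z.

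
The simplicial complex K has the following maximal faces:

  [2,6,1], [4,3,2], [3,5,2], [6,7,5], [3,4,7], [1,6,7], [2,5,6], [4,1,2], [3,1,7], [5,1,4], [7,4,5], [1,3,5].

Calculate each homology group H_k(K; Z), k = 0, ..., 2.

K has 7 vertices, 18 edges, 12 triangles.
rank ∂_0 = 0, rank ∂_1 = 6 ⇒ b_0 = 7 − 0 − 6 = 1; all invariant factors of ∂_1 are 1 so no torsion. So H_0 = Z.
rank ∂_1 = 6, rank ∂_2 = 12 ⇒ b_1 = 18 − 6 − 12 = 0; ∂_2 has invariant factor(s) [2] giving torsion. So H_1 = Z/2Z.
rank ∂_2 = 12, rank ∂_3 = 0 ⇒ b_2 = 12 − 12 − 0 = 0. So H_2 = 0.

H_0 ≅ Z,  H_1 ≅ Z/2Z,  H_2 = 0.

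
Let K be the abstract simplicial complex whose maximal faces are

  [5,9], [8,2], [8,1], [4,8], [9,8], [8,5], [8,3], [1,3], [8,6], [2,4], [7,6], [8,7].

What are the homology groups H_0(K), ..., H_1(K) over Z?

We work with the vertex ordering 1 < 2 < 3 < 4 < 5 < 6 < 7 < 8 < 9. The simplices of K, each written with vertices in increasing order, are:

  0-simplices (9): [1], [2], [3], [4], [5], [6], [7], [8], [9]
  1-simplices (12): [1,3], [1,8], [2,4], [2,8], [3,8], [4,8], [5,8], [5,9], [6,7], [6,8], [7,8], [8,9]

giving chain groups C_0 ≅ Z^9, C_1 ≅ Z^12.

Boundary ∂_1: C_1 → C_0 sends each edge [p,q] (with p < q) to q − p.
As a 9×12 matrix over Z this has rank 8, with invariant factors (1,1,1,1,1,1,1,1).

Now H_k = ker ∂_k / im ∂_{k+1}, so:

  H_0: rank C_0 − rank ∂_1 = 9 − 8 = 1, and the invariant factors of ∂_1 are all 1, so H_0 = Z.
  H_1: rank ker ∂_1 − rank ∂_2 = (12 − 8) − 0 = 4, and there is no ∂_2, so H_1 = Z^4.

As a check, the Euler characteristic is 9 − 12 = -3, which agrees with 1 − 4 = -3.

H_0 ≅ Z,  H_1 ≅ Z^4.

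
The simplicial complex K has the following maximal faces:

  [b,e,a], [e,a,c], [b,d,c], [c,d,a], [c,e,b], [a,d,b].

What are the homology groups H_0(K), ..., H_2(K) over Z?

Order the vertices as a < b < c < d < e. Listing each simplex with vertices in this order, K has dimension 2 with simplices:

  0-simplices (5): a, b, c, d, e
  1-simplices (9): ab, ac, ad, ae, bc, bd, be, cd, ce
  2-simplices (6): abd, abe, acd, ace, bcd, bce

so the chain groups are C_0 ≅ Z^5, C_1 ≅ Z^9, C_2 ≅ Z^6.

Boundary ∂_1: C_1 → C_0 maps an edge to its endpoints' difference, ∂[p,q] = q − p. For instance
  ∂ae = e − a.
As a 5×9 matrix over Z this has rank 4, with invariant factors (1,1,1,1).

Boundary ∂_2: C_2 → C_1 maps a triangle to the signed sum of its edges. For instance
  ∂abe = be − ae + ab,
  ∂ace = ce − ae + ac.
The 9×6 boundary matrix has rank 5 and Smith normal form diag(1,1,1,1,1).

From H_k ≅ ker(∂_k) / im(∂_{k+1}) we obtain:

  H_0: rank C_0 − rank ∂_1 = 5 − 4 = 1, and the invariant factors of ∂_1 are all 1, so H_0 = Z.
  H_1: rank ker ∂_1 − rank ∂_2 = (9 − 4) − 5 = 0, and the invariant factors of ∂_2 are all 1, so H_1 = 0.
  H_2: rank ker ∂_2 − rank ∂_3 = (6 − 5) − 0 = 1, and there is no ∂_3, so H_2 = Z.

H_0 = Z,  H_1 = 0,  H_2 = Z.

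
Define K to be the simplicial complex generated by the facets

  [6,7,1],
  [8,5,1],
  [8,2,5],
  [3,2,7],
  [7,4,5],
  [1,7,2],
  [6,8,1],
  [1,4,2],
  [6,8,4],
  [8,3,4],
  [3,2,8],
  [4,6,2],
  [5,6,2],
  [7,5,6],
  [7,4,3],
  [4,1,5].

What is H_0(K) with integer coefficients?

H_0 ≅ Z.

We work with the vertex ordering 1 < 2 < 3 < 4 < 5 < 6 < 7 < 8. The simplices of K, each written with vertices in increasing order, are:

  0-simplices (8): [1], [2], [3], [4], [5], [6], [7], [8]
  1-simplices (24): (24 of them)
  2-simplices (16): [1,2,4], [1,2,7], [1,4,5], [1,5,8], [1,6,7], [1,6,8], [2,3,7], [2,3,8], [2,4,6], [2,5,6], [2,5,8], [3,4,7], [3,4,8], [4,5,7], [4,6,8], [5,6,7]

giving chain groups C_0 ≅ Z^8, C_1 ≅ Z^24, C_2 ≅ Z^16.

∂_1: C_1 → C_0 is given by ∂[p,q] = [q] − [p].
The 8×24 boundary matrix has rank 7 and Smith normal form diag(1,1,1,1,1,1,1).

∂_2: C_2 → C_1 acts by ∂[p,q,r] = [q,r] − [p,r] + [p,q]. For instance
  ∂[2,5,6] = [5,6] − [2,6] + [2,5],
  ∂[2,3,8] = [3,8] − [2,8] + [2,3].
As a 24×16 matrix over Z this has rank 15, with invariant factors (1,1,1,1,1,1,1,1,1,1,1,1,1,1,1).

From H_k ≅ ker(∂_k) / im(∂_{k+1}) we obtain:

  H_0: rank C_0 − rank ∂_1 = 8 − 7 = 1, and the invariant factors of ∂_1 are all 1, so H_0 ≅ Z.

(K is a triangulation of the torus T^2.)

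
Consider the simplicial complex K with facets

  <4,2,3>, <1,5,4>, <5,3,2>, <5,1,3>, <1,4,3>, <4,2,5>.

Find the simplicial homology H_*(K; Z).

H_0 ≅ Z,  H_1 = 0,  H_2 ≅ Z.

Take the total order 1 < 2 < 3 < 4 < 5 on the vertex set. Then K (dimension 2) consists of the simplices:

  0-simplices (5): [1], [2], [3], [4], [5]
  1-simplices (9): [1,3], [1,4], [1,5], [2,3], [2,4], [2,5], [3,4], [3,5], [4,5]
  2-simplices (6): [1,3,4], [1,3,5], [1,4,5], [2,3,4], [2,3,5], [2,4,5]

so the chain groups are C_0 ≅ Z^5, C_1 ≅ Z^9, C_2 ≅ Z^6.

Boundary ∂_1: C_1 → C_0 is given by ∂[p,q] = [q] − [p]. For instance
  ∂[1,3] = [3] − [1].
This gives a 5×9 integer matrix of rank 4; reducing to Smith normal form yields diagonal entries (1,1,1,1).

Boundary ∂_2: C_2 → C_1 acts by ∂[p,q,r] = [q,r] − [p,r] + [p,q]. For instance
  ∂[1,3,5] = [3,5] − [1,5] + [1,3],
  ∂[2,4,5] = [4,5] − [2,5] + [2,4].
This gives a 9×6 integer matrix of rank 5; reducing to Smith normal form yields diagonal entries (1,1,1,1,1).

Now H_k = ker ∂_k / im ∂_{k+1}, so:

  H_0: rank C_0 − rank ∂_1 = 5 − 4 = 1, and the invariant factors of ∂_1 are all 1, so H_0 ≅ Z.
  H_1: rank ker ∂_1 − rank ∂_2 = (9 − 4) − 5 = 0, and the invariant factors of ∂_2 are all 1, so H_1 ≅ 0.
  H_2: rank ker ∂_2 − rank ∂_3 = (6 − 5) − 0 = 1, and there is no ∂_3, so H_2 ≅ Z.

As a check, the Euler characteristic is 5 − 9 + 6 = 2, which agrees with 1 − 0 + 1 = 2.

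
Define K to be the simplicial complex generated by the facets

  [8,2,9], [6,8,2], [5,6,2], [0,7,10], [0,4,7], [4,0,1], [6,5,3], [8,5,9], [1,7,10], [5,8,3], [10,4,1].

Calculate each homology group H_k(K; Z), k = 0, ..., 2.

H_0 = Z^2,  H_1 = Z^2,  H_2 = 0.

Order the vertices as 0 < 1 < 2 < 3 < 4 < 5 < 6 < 7 < 8 < 9 < 10. Listing each simplex with vertices in this order, K has dimension 2 with simplices:

  0-simplices (11): [0], [1], [2], [3], [4], [5], [6], [7], [8], [9], [10]
  1-simplices (22): [0,1], [0,4], [0,7], [0,10], [1,4], [1,7], [1,10], [2,5], [2,6], [2,8], [2,9], [3,5], [3,6], [3,8], [4,7], [4,10], [5,6], [5,8], [5,9], [6,8], [7,10], [8,9]
  2-simplices (11): [0,1,4], [0,4,7], [0,7,10], [1,4,10], [1,7,10], [2,5,6], [2,6,8], [2,8,9], [3,5,6], [3,5,8], [5,8,9]

Hence C_0 ≅ Z^11, C_1 ≅ Z^22, C_2 ≅ Z^11.

Boundary ∂_1: C_1 → C_0 sends each edge [p,q] (with p < q) to q − p.
As a 11×22 matrix over Z this has rank 9, with invariant factors (1,1,1,1,1,1,1,1,1).

The boundary map ∂_2: C_2 → C_1 acts by ∂[p,q,r] = [q,r] − [p,r] + [p,q]. For instance
  ∂[3,5,8] = [5,8] − [3,8] + [3,5],
  ∂[2,8,9] = [8,9] − [2,9] + [2,8].
As a 22×11 matrix over Z this has rank 11, with invariant factors (1,1,1,1,1,1,1,1,1,1,1).

Now H_k = ker ∂_k / im ∂_{k+1}, so:

  H_0: rank C_0 − rank ∂_1 = 11 − 9 = 2, and the invariant factors of ∂_1 are all 1, so H_0 = Z^2.
  H_1: rank ker ∂_1 − rank ∂_2 = (22 − 9) − 11 = 2, and the invariant factors of ∂_2 are all 1, so H_1 = Z^2.
  H_2: rank ker ∂_2 − rank ∂_3 = (11 − 11) − 0 = 0, and there is no ∂_3, so H_2 = 0.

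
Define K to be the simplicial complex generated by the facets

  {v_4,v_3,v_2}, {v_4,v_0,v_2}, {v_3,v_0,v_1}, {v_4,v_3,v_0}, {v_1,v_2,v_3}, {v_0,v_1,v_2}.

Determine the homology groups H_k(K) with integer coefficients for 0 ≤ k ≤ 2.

H_0 ≅ Z,  H_1 = 0,  H_2 ≅ Z.

Fix the vertex order v_0 < v_1 < v_2 < v_3 < v_4 and write every simplex with vertices in increasing order. Then dim K = 2 and the simplices of K are:

  0-simplices (5): [v_0], [v_1], [v_2], [v_3], [v_4]
  1-simplices (9): [v_0,v_1], [v_0,v_2], [v_0,v_3], [v_0,v_4], [v_1,v_2], [v_1,v_3], [v_2,v_3], [v_2,v_4], [v_3,v_4]
  2-simplices (6): [v_0,v_1,v_2], [v_0,v_1,v_3], [v_0,v_2,v_4], [v_0,v_3,v_4], [v_1,v_2,v_3], [v_2,v_3,v_4]

Hence C_0 ≅ Z^5, C_1 ≅ Z^9, C_2 ≅ Z^6.

Boundary ∂_1: C_1 → C_0 maps an edge to its endpoints' difference, ∂[p,q] = q − p. For instance
  ∂[v_2,v_4] = [v_4] − [v_2].
The resulting 5×9 matrix has rank 4, and its Smith normal form has invariant factors (1,1,1,1).

Boundary ∂_2: C_2 → C_1 sends each 2-simplex [p,q,r] to [q,r] − [p,r] + [p,q]. For instance
  ∂[v_0,v_3,v_4] = [v_3,v_4] − [v_0,v_4] + [v_0,v_3],
  ∂[v_2,v_3,v_4] = [v_3,v_4] − [v_2,v_4] + [v_2,v_3].
The 9×6 boundary matrix has rank 5 and Smith normal form diag(1,1,1,1,1).

From H_k ≅ ker(∂_k) / im(∂_{k+1}) we obtain:

  H_0: rank C_0 − rank ∂_1 = 5 − 4 = 1, and the invariant factors of ∂_1 are all 1, so H_0 = Z.
  H_1: rank ker ∂_1 − rank ∂_2 = (9 − 4) − 5 = 0, and the invariant factors of ∂_2 are all 1, so H_1 = 0.
  H_2: rank ker ∂_2 − rank ∂_3 = (6 − 5) − 0 = 1, and there is no ∂_3, so H_2 = Z.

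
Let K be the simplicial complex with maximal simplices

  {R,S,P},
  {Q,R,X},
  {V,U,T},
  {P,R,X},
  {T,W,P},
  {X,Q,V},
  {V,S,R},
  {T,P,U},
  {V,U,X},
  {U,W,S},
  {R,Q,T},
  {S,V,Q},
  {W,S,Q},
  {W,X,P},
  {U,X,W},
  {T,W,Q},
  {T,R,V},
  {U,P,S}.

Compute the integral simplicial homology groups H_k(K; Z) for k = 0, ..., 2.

H_0 = Z,  H_1 = Z ⊕ Z_2,  H_2 = 0.

Fix the vertex order P < Q < R < S < T < U < V < W < X and write every simplex with vertices in increasing order. Then dim K = 2 and the simplices of K are:

  0-simplices (9): P, Q, R, S, T, U, V, W, X
  1-simplices (27): PR, PS, PT, PU, PW, PX, QR, QS, QT, QV, QW, QX, RS, RT, RV, RX, SU, SV, SW, TU, TV, TW, UV, UW, UX, VX, WX
  2-simplices (18): PRS, PRX, PSU, PTU, PTW, PWX, QRT, QRX, QSV, QSW, QTW, QVX, RSV, RTV, SUW, TUV, UVX, UWX

giving chain groups C_0 ≅ Z^9, C_1 ≅ Z^27, C_2 ≅ Z^18.

Boundary ∂_1: C_1 → C_0 sends each edge [p,q] (with p < q) to q − p. For instance
  ∂PU = U − P.
This gives a 9×27 integer matrix of rank 8; reducing to Smith normal form yields diagonal entries (1,1,1,1,1,1,1,1).

Boundary ∂_2: C_2 → C_1 acts by ∂[p,q,r] = [q,r] − [p,r] + [p,q]. For instance
  ∂QRX = RX − QX + QR,
  ∂PTU = TU − PU + PT.
The resulting 27×18 matrix has rank 18, and its Smith normal form has invariant factors (1,1,1,1,1,1,1,1,1,1,1,1,1,1,1,1,1,2).

Now H_k = ker ∂_k / im ∂_{k+1}, so:

  H_0: rank C_0 − rank ∂_1 = 9 − 8 = 1, and the invariant factors of ∂_1 are all 1, so H_0 ≅ Z.
  H_1: rank ker ∂_1 − rank ∂_2 = (27 − 8) − 18 = 1, and ∂_2 has invariant factor 2 > 1, so H_1 ≅ Z ⊕ Z_2.
  H_2: rank ker ∂_2 − rank ∂_3 = (18 − 18) − 0 = 0, and there is no ∂_3, so H_2 ≅ 0.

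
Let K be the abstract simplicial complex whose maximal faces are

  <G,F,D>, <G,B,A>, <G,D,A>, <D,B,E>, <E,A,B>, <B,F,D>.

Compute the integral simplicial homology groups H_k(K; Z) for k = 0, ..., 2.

Take the total order A < B < D < E < F < G on the vertex set. Then K (dimension 2) consists of the simplices:

  0-simplices (6): A, B, D, E, F, G
  1-simplices (12): AB, AD, AE, AG, BD, BE, BF, BG, DE, DF, DG, FG
  2-simplices (6): ABE, ABG, ADG, BDE, BDF, DFG

so the chain groups are C_0 ≅ Z^6, C_1 ≅ Z^12, C_2 ≅ Z^6.

∂_1: C_1 → C_0 sends each edge [p,q] (with p < q) to q − p. For instance
  ∂BG = G − B.
The 6×12 boundary matrix has rank 5 and Smith normal form diag(1,1,1,1,1).

∂_2: C_2 → C_1 maps a triangle to the signed sum of its edges. For instance
  ∂DFG = FG − DG + DF,
  ∂ABG = BG − AG + AB.
This gives a 12×6 integer matrix of rank 6; reducing to Smith normal form yields diagonal entries (1,1,1,1,1,1).

Now H_k = ker ∂_k / im ∂_{k+1}, so:

  H_0: rank C_0 − rank ∂_1 = 6 − 5 = 1, and the invariant factors of ∂_1 are all 1, so H_0 = Z.
  H_1: rank ker ∂_1 − rank ∂_2 = (12 − 5) − 6 = 1, and the invariant factors of ∂_2 are all 1, so H_1 = Z.
  H_2: rank ker ∂_2 − rank ∂_3 = (6 − 6) − 0 = 0, and there is no ∂_3, so H_2 = 0.

H_0 ≅ Z,  H_1 ≅ Z,  H_2 = 0.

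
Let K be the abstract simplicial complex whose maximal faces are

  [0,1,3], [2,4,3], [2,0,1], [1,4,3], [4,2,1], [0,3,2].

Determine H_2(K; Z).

H_2 ≅ Z.

Fix the vertex order 0 < 1 < 2 < 3 < 4 and write every simplex with vertices in increasing order. Then dim K = 2 and the simplices of K are:

  0-simplices (5): [0], [1], [2], [3], [4]
  1-simplices (9): [0,1], [0,2], [0,3], [1,2], [1,3], [1,4], [2,3], [2,4], [3,4]
  2-simplices (6): [0,1,2], [0,1,3], [0,2,3], [1,2,4], [1,3,4], [2,3,4]

giving chain groups C_0 ≅ Z^5, C_1 ≅ Z^9, C_2 ≅ Z^6.

Boundary ∂_1: C_1 → C_0 maps an edge to its endpoints' difference, ∂[p,q] = q − p. For instance
  ∂[0,1] = [1] − [0].
The resulting 5×9 matrix has rank 4, and its Smith normal form has invariant factors (1,1,1,1).

The boundary map ∂_2: C_2 → C_1 maps a triangle to the signed sum of its edges. For instance
  ∂[2,3,4] = [3,4] − [2,4] + [2,3],
  ∂[1,3,4] = [3,4] − [1,4] + [1,3].
The resulting 9×6 matrix has rank 5, and its Smith normal form has invariant factors (1,1,1,1,1).

From H_k ≅ ker(∂_k) / im(∂_{k+1}) we obtain:

  H_2: rank ker ∂_2 − rank ∂_3 = (6 − 5) − 0 = 1, and there is no ∂_3, so H_2 ≅ Z.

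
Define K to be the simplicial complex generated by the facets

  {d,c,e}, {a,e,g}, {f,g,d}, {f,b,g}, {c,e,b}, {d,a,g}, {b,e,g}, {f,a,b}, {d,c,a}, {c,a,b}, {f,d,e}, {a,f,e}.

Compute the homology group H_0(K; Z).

Order the vertices as a < b < c < d < e < f < g. Listing each simplex with vertices in this order, K has dimension 2 with simplices:

  0-simplices (7): a, b, c, d, e, f, g
  1-simplices (18): ab, ac, ad, ae, af, ag, bc, be, bf, bg, cd, ce, de, df, dg, ef, eg, fg
  2-simplices (12): abc, abf, acd, adg, aef, aeg, bce, beg, bfg, cde, def, dfg

so the chain groups are C_0 ≅ Z^7, C_1 ≅ Z^18, C_2 ≅ Z^12.

The boundary map ∂_1: C_1 → C_0 is given by ∂[p,q] = [q] − [p]. For instance
  ∂be = e − b.
This gives a 7×18 integer matrix of rank 6; reducing to Smith normal form yields diagonal entries (1,1,1,1,1,1).

The boundary map ∂_2: C_2 → C_1 maps a triangle to the signed sum of its edges. For instance
  ∂dfg = fg − dg + df,
  ∂bfg = fg − bg + bf.
This gives a 18×12 integer matrix of rank 12; reducing to Smith normal form yields diagonal entries (1,1,1,1,1,1,1,1,1,1,1,2).

Computing H_k = (kernel of ∂_k) / (image of ∂_{k+1}):

  H_0: rank C_0 − rank ∂_1 = 7 − 6 = 1, and the invariant factors of ∂_1 are all 1, so H_0 ≅ Z.

H_0 = Z.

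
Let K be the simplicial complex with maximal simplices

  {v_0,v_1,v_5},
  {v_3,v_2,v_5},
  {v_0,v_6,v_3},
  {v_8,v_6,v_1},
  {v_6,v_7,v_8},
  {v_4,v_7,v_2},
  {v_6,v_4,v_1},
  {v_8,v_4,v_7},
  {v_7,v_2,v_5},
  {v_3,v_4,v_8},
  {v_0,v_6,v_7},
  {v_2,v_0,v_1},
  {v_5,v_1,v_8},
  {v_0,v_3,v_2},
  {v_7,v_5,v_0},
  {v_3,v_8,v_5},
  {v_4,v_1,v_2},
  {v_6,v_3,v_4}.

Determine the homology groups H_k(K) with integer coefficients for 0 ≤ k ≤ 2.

H_0 ≅ Z,  H_1 ≅ Z ⊕ Z/2,  H_2 = 0.

We work with the vertex ordering v_0 < v_1 < v_2 < v_3 < v_4 < v_5 < v_6 < v_7 < v_8. The simplices of K, each written with vertices in increasing order, are:

  0-simplices (9): [v_0], [v_1], [v_2], [v_3], [v_4], [v_5], [v_6], [v_7], [v_8]
  1-simplices (27): (27 of them)
  2-simplices (18): (18 of them)

so the chain groups are C_0 ≅ Z^9, C_1 ≅ Z^27, C_2 ≅ Z^18.

∂_1: C_1 → C_0 is given by ∂[p,q] = [q] − [p]. For instance
  ∂[v_1,v_4] = [v_4] − [v_1].
The resulting 9×27 matrix has rank 8, and its Smith normal form has invariant factors (1,1,1,1,1,1,1,1).

The boundary map ∂_2: C_2 → C_1 maps a triangle to the signed sum of its edges. For instance
  ∂[v_0,v_5,v_7] = [v_5,v_7] − [v_0,v_7] + [v_0,v_5],
  ∂[v_3,v_5,v_8] = [v_5,v_8] − [v_3,v_8] + [v_3,v_5].
The resulting 27×18 matrix has rank 18, and its Smith normal form has invariant factors (1,1,1,1,1,1,1,1,1,1,1,1,1,1,1,1,1,2).

Computing H_k = (kernel of ∂_k) / (image of ∂_{k+1}):

  H_0: rank C_0 − rank ∂_1 = 9 − 8 = 1, and the invariant factors of ∂_1 are all 1, so H_0 ≅ Z.
  H_1: rank ker ∂_1 − rank ∂_2 = (27 − 8) − 18 = 1, and ∂_2 has invariant factor 2 > 1, so H_1 ≅ Z ⊕ Z/2.
  H_2: rank ker ∂_2 − rank ∂_3 = (18 − 18) − 0 = 0, and there is no ∂_3, so H_2 ≅ 0.

As a check, the Euler characteristic is 9 − 27 + 18 = 0, which agrees with 1 − 1 + 0 = 0.
(K is a triangulation of the Klein bottle.)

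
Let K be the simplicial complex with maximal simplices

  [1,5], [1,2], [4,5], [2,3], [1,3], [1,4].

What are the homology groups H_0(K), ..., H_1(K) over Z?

H_0 = Z,  H_1 = Z^2.

Take the total order 1 < 2 < 3 < 4 < 5 on the vertex set. Then K (dimension 1) consists of the simplices:

  0-simplices (5): [1], [2], [3], [4], [5]
  1-simplices (6): [1,2], [1,3], [1,4], [1,5], [2,3], [4,5]

so the chain groups are C_0 ≅ Z^5, C_1 ≅ Z^6.

∂_1: C_1 → C_0 sends each edge [p,q] (with p < q) to q − p. For instance
  ∂[1,4] = [4] − [1].
This gives a 5×6 integer matrix of rank 4; reducing to Smith normal form yields diagonal entries (1,1,1,1).

From H_k ≅ ker(∂_k) / im(∂_{k+1}) we obtain:

  H_0: rank C_0 − rank ∂_1 = 5 − 4 = 1, and the invariant factors of ∂_1 are all 1, so H_0 ≅ Z.
  H_1: rank ker ∂_1 − rank ∂_2 = (6 − 4) − 0 = 2, and there is no ∂_2, so H_1 ≅ Z^2.

As a check, the Euler characteristic is 5 − 6 = -1, which agrees with 1 − 2 = -1.
(K is a triangulation of a wedge of 2 circles.)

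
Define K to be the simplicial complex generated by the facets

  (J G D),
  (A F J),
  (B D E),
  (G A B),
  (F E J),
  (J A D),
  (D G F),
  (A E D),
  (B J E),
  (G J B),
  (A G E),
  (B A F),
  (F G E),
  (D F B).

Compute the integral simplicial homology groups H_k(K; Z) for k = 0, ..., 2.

H_0 ≅ Z,  H_1 ≅ Z^2,  H_2 ≅ Z.

Take the total order A < B < D < E < F < G < J on the vertex set. Then K (dimension 2) consists of the simplices:

  0-simplices (7): A, B, D, E, F, G, J
  1-simplices (21): AB, AD, AE, AF, AG, AJ, BD, BE, BF, BG, BJ, DE, DF, DG, DJ, EF, EG, EJ, FG, FJ, GJ
  2-simplices (14): ABF, ABG, ADE, ADJ, AEG, AFJ, BDE, BDF, BEJ, BGJ, DFG, DGJ, EFG, EFJ

so the chain groups are C_0 ≅ Z^7, C_1 ≅ Z^21, C_2 ≅ Z^14.

∂_1: C_1 → C_0 sends each edge [p,q] (with p < q) to q − p. For instance
  ∂AJ = J − A.
The resulting 7×21 matrix has rank 6, and its Smith normal form has invariant factors (1,1,1,1,1,1).

The boundary map ∂_2: C_2 → C_1 sends each 2-simplex [p,q,r] to [q,r] − [p,r] + [p,q]. For instance
  ∂EFJ = FJ − EJ + EF,
  ∂BGJ = GJ − BJ + BG.
The resulting 21×14 matrix has rank 13, and its Smith normal form has invariant factors (1,1,1,1,1,1,1,1,1,1,1,1,1).

Computing H_k = (kernel of ∂_k) / (image of ∂_{k+1}):

  H_0: rank C_0 − rank ∂_1 = 7 − 6 = 1, and the invariant factors of ∂_1 are all 1, so H_0 ≅ Z.
  H_1: rank ker ∂_1 − rank ∂_2 = (21 − 6) − 13 = 2, and the invariant factors of ∂_2 are all 1, so H_1 ≅ Z^2.
  H_2: rank ker ∂_2 − rank ∂_3 = (14 − 13) − 0 = 1, and there is no ∂_3, so H_2 ≅ Z.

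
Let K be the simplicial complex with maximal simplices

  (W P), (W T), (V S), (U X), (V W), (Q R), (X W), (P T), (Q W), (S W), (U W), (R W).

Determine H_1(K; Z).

H_1 ≅ Z^4.

We work with the vertex ordering P < Q < R < S < T < U < V < W < X. The simplices of K, each written with vertices in increasing order, are:

  0-simplices (9): P, Q, R, S, T, U, V, W, X
  1-simplices (12): PT, PW, QR, QW, RW, SV, SW, TW, UW, UX, VW, WX

Hence C_0 ≅ Z^9, C_1 ≅ Z^12.

Boundary ∂_1: C_1 → C_0 sends each edge [p,q] (with p < q) to q − p. For instance
  ∂TW = W − T.
This gives a 9×12 integer matrix of rank 8; reducing to Smith normal form yields diagonal entries (1,1,1,1,1,1,1,1).

From H_k ≅ ker(∂_k) / im(∂_{k+1}) we obtain:

  H_1: rank ker ∂_1 − rank ∂_2 = (12 − 8) − 0 = 4, and there is no ∂_2, so H_1 = Z^4.

(K is a triangulation of a wedge of 4 circles.)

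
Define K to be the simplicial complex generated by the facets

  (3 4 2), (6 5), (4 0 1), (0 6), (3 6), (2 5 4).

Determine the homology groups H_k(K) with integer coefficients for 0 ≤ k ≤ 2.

Take the total order 0 < 1 < 2 < 3 < 4 < 5 < 6 on the vertex set. Then K (dimension 2) consists of the simplices:

  0-simplices (7): [0], [1], [2], [3], [4], [5], [6]
  1-simplices (11): [0,1], [0,4], [0,6], [1,4], [2,3], [2,4], [2,5], [3,4], [3,6], [4,5], [5,6]
  2-simplices (3): [0,1,4], [2,3,4], [2,4,5]

Hence C_0 ≅ Z^7, C_1 ≅ Z^11, C_2 ≅ Z^3.

The boundary map ∂_1: C_1 → C_0 sends each edge [p,q] (with p < q) to q − p.
The resulting 7×11 matrix has rank 6, and its Smith normal form has invariant factors (1,1,1,1,1,1).

∂_2: C_2 → C_1 maps a triangle to the signed sum of its edges. For instance
  ∂[0,1,4] = [1,4] − [0,4] + [0,1],
  ∂[2,3,4] = [3,4] − [2,4] + [2,3].
The resulting 11×3 matrix has rank 3, and its Smith normal form has invariant factors (1,1,1).

Reading off H_k = ker ∂_k / im ∂_{k+1}:

  H_0: rank C_0 − rank ∂_1 = 7 − 6 = 1, and the invariant factors of ∂_1 are all 1, so H_0 = Z.
  H_1: rank ker ∂_1 − rank ∂_2 = (11 − 6) − 3 = 2, and the invariant factors of ∂_2 are all 1, so H_1 = Z^2.
  H_2: rank ker ∂_2 − rank ∂_3 = (3 − 3) − 0 = 0, and there is no ∂_3, so H_2 = 0.

H_0 = Z,  H_1 = Z^2,  H_2 = 0.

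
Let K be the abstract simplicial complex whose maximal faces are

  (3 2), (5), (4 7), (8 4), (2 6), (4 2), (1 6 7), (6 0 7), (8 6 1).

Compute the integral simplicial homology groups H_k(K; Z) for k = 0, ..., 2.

H_0 ≅ Z^2,  H_1 ≅ Z^2,  H_2 = 0.

Order the vertices as 0 < 1 < 2 < 3 < 4 < 5 < 6 < 7 < 8. Listing each simplex with vertices in this order, K has dimension 2 with simplices:

  0-simplices (9): [0], [1], [2], [3], [4], [5], [6], [7], [8]
  1-simplices (12): [0,6], [0,7], [1,6], [1,7], [1,8], [2,3], [2,4], [2,6], [4,7], [4,8], [6,7], [6,8]
  2-simplices (3): [0,6,7], [1,6,7], [1,6,8]

so the chain groups are C_0 ≅ Z^9, C_1 ≅ Z^12, C_2 ≅ Z^3.

The boundary map ∂_1: C_1 → C_0 is given by ∂[p,q] = [q] − [p].
The resulting 9×12 matrix has rank 7, and its Smith normal form has invariant factors (1,1,1,1,1,1,1).

∂_2: C_2 → C_1 sends each 2-simplex [p,q,r] to [q,r] − [p,r] + [p,q]. For instance
  ∂[1,6,7] = [6,7] − [1,7] + [1,6],
  ∂[0,6,7] = [6,7] − [0,7] + [0,6].
The resulting 12×3 matrix has rank 3, and its Smith normal form has invariant factors (1,1,1).

From H_k ≅ ker(∂_k) / im(∂_{k+1}) we obtain:

  H_0: rank C_0 − rank ∂_1 = 9 − 7 = 2, and the invariant factors of ∂_1 are all 1, so H_0 ≅ Z^2.
  H_1: rank ker ∂_1 − rank ∂_2 = (12 − 7) − 3 = 2, and the invariant factors of ∂_2 are all 1, so H_1 ≅ Z^2.
  H_2: rank ker ∂_2 − rank ∂_3 = (3 − 3) − 0 = 0, and there is no ∂_3, so H_2 ≅ 0.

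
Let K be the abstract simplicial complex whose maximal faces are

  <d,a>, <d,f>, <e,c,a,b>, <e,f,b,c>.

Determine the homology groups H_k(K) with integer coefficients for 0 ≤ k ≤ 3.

Order the vertices as a < b < c < d < e < f. Listing each simplex with vertices in this order, K has dimension 3 with simplices:

  0-simplices (6): a, b, c, d, e, f
  1-simplices (11): ab, ac, ad, ae, bc, be, bf, ce, cf, df, ef
  2-simplices (7): abc, abe, ace, bce, bcf, bef, cef
  3-simplices (2): abce, bcef

Hence C_0 ≅ Z^6, C_1 ≅ Z^11, C_2 ≅ Z^7, C_3 ≅ Z^2.

∂_1: C_1 → C_0 sends each edge [p,q] (with p < q) to q − p.
The resulting 6×11 matrix has rank 5, and its Smith normal form has invariant factors (1,1,1,1,1).

Boundary ∂_2: C_2 → C_1 acts by ∂[p,q,r] = [q,r] − [p,r] + [p,q]. For instance
  ∂abe = be − ae + ab,
  ∂bef = ef − bf + be.
The 11×7 boundary matrix has rank 5 and Smith normal form diag(1,1,1,1,1).

The boundary map ∂_3: C_3 → C_2 sends each 3-simplex σ to the alternating sum Σ_i (−1)^i (σ with its i-th vertex removed). For instance
  ∂bcef = cef − bef + bcf − bce,
  ∂abce = bce − ace + abe − abc.
This gives a 7×2 integer matrix of rank 2; reducing to Smith normal form yields diagonal entries (1,1).

Now H_k = ker ∂_k / im ∂_{k+1}, so:

  H_0: rank C_0 − rank ∂_1 = 6 − 5 = 1, and the invariant factors of ∂_1 are all 1, so H_0 ≅ Z.
  H_1: rank ker ∂_1 − rank ∂_2 = (11 − 5) − 5 = 1, and the invariant factors of ∂_2 are all 1, so H_1 ≅ Z.
  H_2: rank ker ∂_2 − rank ∂_3 = (7 − 5) − 2 = 0, and the invariant factors of ∂_3 are all 1, so H_2 ≅ 0.
  H_3: rank ker ∂_3 − rank ∂_4 = (2 − 2) − 0 = 0, and there is no ∂_4, so H_3 ≅ 0.

H_0 ≅ Z,  H_1 ≅ Z,  H_2 = 0,  H_3 = 0.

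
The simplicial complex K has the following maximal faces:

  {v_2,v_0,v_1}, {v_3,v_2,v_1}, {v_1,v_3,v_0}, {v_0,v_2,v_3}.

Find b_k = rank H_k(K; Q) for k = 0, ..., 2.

b_0 = 1, b_1 = 0, b_2 = 1.

K has 4 vertices, 6 edges, 4 triangles.
rank ∂_0 = 0, rank ∂_1 = 3 ⇒ b_0 = 4 − 0 − 3 = 1; all invariant factors of ∂_1 are 1 so no torsion. So H_0 = Z.
rank ∂_1 = 3, rank ∂_2 = 3 ⇒ b_1 = 6 − 3 − 3 = 0; all invariant factors of ∂_2 are 1 so no torsion. So H_1 = 0.
rank ∂_2 = 3, rank ∂_3 = 0 ⇒ b_2 = 4 − 3 − 0 = 1. So H_2 = Z.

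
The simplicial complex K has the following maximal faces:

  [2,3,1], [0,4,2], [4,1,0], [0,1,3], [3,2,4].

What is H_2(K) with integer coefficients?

Fix the vertex order 0 < 1 < 2 < 3 < 4 and write every simplex with vertices in increasing order. Then dim K = 2 and the simplices of K are:

  0-simplices (5): [0], [1], [2], [3], [4]
  1-simplices (10): [0,1], [0,2], [0,3], [0,4], [1,2], [1,3], [1,4], [2,3], [2,4], [3,4]
  2-simplices (5): [0,1,3], [0,1,4], [0,2,4], [1,2,3], [2,3,4]

so the chain groups are C_0 ≅ Z^5, C_1 ≅ Z^10, C_2 ≅ Z^5.

The boundary map ∂_1: C_1 → C_0 sends each edge [p,q] (with p < q) to q − p.
The resulting 5×10 matrix has rank 4, and its Smith normal form has invariant factors (1,1,1,1).

Boundary ∂_2: C_2 → C_1 sends each 2-simplex [p,q,r] to [q,r] − [p,r] + [p,q]. For instance
  ∂[0,2,4] = [2,4] − [0,4] + [0,2],
  ∂[0,1,4] = [1,4] − [0,4] + [0,1].
The 10×5 boundary matrix has rank 5 and Smith normal form diag(1,1,1,1,1).

Reading off H_k = ker ∂_k / im ∂_{k+1}:

  H_2: rank ker ∂_2 − rank ∂_3 = (5 − 5) − 0 = 0, and there is no ∂_3, so H_2 ≅ 0.

H_2 ≅ 0.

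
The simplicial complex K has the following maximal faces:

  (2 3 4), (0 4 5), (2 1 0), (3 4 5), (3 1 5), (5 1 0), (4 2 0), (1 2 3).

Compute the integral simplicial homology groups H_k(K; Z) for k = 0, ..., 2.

H_0 ≅ Z,  H_1 = 0,  H_2 ≅ Z.

Take the total order 0 < 1 < 2 < 3 < 4 < 5 on the vertex set. Then K (dimension 2) consists of the simplices:

  0-simplices (6): [0], [1], [2], [3], [4], [5]
  1-simplices (12): [0,1], [0,2], [0,4], [0,5], [1,2], [1,3], [1,5], [2,3], [2,4], [3,4], [3,5], [4,5]
  2-simplices (8): [0,1,2], [0,1,5], [0,2,4], [0,4,5], [1,2,3], [1,3,5], [2,3,4], [3,4,5]

so the chain groups are C_0 ≅ Z^6, C_1 ≅ Z^12, C_2 ≅ Z^8.

∂_1: C_1 → C_0 maps an edge to its endpoints' difference, ∂[p,q] = q − p.
The resulting 6×12 matrix has rank 5, and its Smith normal form has invariant factors (1,1,1,1,1).

The boundary map ∂_2: C_2 → C_1 acts by ∂[p,q,r] = [q,r] − [p,r] + [p,q]. For instance
  ∂[0,4,5] = [4,5] − [0,5] + [0,4],
  ∂[2,3,4] = [3,4] − [2,4] + [2,3].
The resulting 12×8 matrix has rank 7, and its Smith normal form has invariant factors (1,1,1,1,1,1,1).

Computing H_k = (kernel of ∂_k) / (image of ∂_{k+1}):

  H_0: rank C_0 − rank ∂_1 = 6 − 5 = 1, and the invariant factors of ∂_1 are all 1, so H_0 = Z.
  H_1: rank ker ∂_1 − rank ∂_2 = (12 − 5) − 7 = 0, and the invariant factors of ∂_2 are all 1, so H_1 = 0.
  H_2: rank ker ∂_2 − rank ∂_3 = (8 − 7) − 0 = 1, and there is no ∂_3, so H_2 = Z.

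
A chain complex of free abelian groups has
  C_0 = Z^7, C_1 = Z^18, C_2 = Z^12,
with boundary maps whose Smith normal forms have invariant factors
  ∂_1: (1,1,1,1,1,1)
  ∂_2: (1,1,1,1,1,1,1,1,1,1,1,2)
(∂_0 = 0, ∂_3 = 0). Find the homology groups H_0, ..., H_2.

H_0: b_0 = 7 − 0 − 6 = 1; torsion from ∂_1 factors > 1: none. So H_0 ≅ Z.
H_1: b_1 = 18 − 6 − 12 = 0; torsion from ∂_2 factors > 1: [2]. So H_1 ≅ Z/2.
H_2: b_2 = 12 − 12 − 0 = 0; torsion from ∂_3 factors > 1: none. So H_2 ≅ 0.

H_0 ≅ Z,  H_1 ≅ Z/2,  H_2 = 0.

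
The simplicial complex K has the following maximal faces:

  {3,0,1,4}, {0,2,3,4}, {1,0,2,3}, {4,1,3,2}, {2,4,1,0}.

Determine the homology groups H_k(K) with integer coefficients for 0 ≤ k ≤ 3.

H_0 = Z,  H_1 = 0,  H_2 = 0,  H_3 = Z.

K has 5 vertices, 10 edges, 10 triangles, 5 3-simplices.
rank ∂_0 = 0, rank ∂_1 = 4 ⇒ b_0 = 5 − 0 − 4 = 1; all invariant factors of ∂_1 are 1 so no torsion. So H_0 ≅ Z.
rank ∂_1 = 4, rank ∂_2 = 6 ⇒ b_1 = 10 − 4 − 6 = 0; all invariant factors of ∂_2 are 1 so no torsion. So H_1 ≅ 0.
rank ∂_2 = 6, rank ∂_3 = 4 ⇒ b_2 = 10 − 6 − 4 = 0; all invariant factors of ∂_3 are 1 so no torsion. So H_2 ≅ 0.
rank ∂_3 = 4, rank ∂_4 = 0 ⇒ b_3 = 5 − 4 − 0 = 1. So H_3 ≅ Z.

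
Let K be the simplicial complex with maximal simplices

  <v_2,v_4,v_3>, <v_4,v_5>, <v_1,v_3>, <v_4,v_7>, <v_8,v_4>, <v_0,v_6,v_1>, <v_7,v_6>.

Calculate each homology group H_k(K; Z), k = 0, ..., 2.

H_0 = Z,  H_1 = Z,  H_2 = 0.

Order the vertices as v_0 < v_1 < v_2 < v_3 < v_4 < v_5 < v_6 < v_7 < v_8. Listing each simplex with vertices in this order, K has dimension 2 with simplices:

  0-simplices (9): [v_0], [v_1], [v_2], [v_3], [v_4], [v_5], [v_6], [v_7], [v_8]
  1-simplices (11): [v_0,v_1], [v_0,v_6], [v_1,v_3], [v_1,v_6], [v_2,v_3], [v_2,v_4], [v_3,v_4], [v_4,v_5], [v_4,v_7], [v_4,v_8], [v_6,v_7]
  2-simplices (2): [v_0,v_1,v_6], [v_2,v_3,v_4]

Hence C_0 ≅ Z^9, C_1 ≅ Z^11, C_2 ≅ Z^2.

Boundary ∂_1: C_1 → C_0 is given by ∂[p,q] = [q] − [p].
This gives a 9×11 integer matrix of rank 8; reducing to Smith normal form yields diagonal entries (1,1,1,1,1,1,1,1).

The boundary map ∂_2: C_2 → C_1 sends each 2-simplex [p,q,r] to [q,r] − [p,r] + [p,q]. For instance
  ∂[v_0,v_1,v_6] = [v_1,v_6] − [v_0,v_6] + [v_0,v_1],
  ∂[v_2,v_3,v_4] = [v_3,v_4] − [v_2,v_4] + [v_2,v_3].
As a 11×2 matrix over Z this has rank 2, with invariant factors (1,1).

Now H_k = ker ∂_k / im ∂_{k+1}, so:

  H_0: rank C_0 − rank ∂_1 = 9 − 8 = 1, and the invariant factors of ∂_1 are all 1, so H_0 ≅ Z.
  H_1: rank ker ∂_1 − rank ∂_2 = (11 − 8) − 2 = 1, and the invariant factors of ∂_2 are all 1, so H_1 ≅ Z.
  H_2: rank ker ∂_2 − rank ∂_3 = (2 − 2) − 0 = 0, and there is no ∂_3, so H_2 ≅ 0.

As a check, the Euler characteristic is 9 − 11 + 2 = 0, which agrees with 1 − 1 + 0 = 0.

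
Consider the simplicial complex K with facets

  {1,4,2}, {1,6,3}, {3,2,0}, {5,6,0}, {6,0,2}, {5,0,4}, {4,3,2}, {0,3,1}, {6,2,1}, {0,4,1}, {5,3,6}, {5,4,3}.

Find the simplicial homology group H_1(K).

Fix the vertex order 0 < 1 < 2 < 3 < 4 < 5 < 6 and write every simplex with vertices in increasing order. Then dim K = 2 and the simplices of K are:

  0-simplices (7): [0], [1], [2], [3], [4], [5], [6]
  1-simplices (18): [0,1], [0,2], [0,3], [0,4], [0,5], [0,6], [1,2], [1,3], [1,4], [1,6], [2,3], [2,4], [2,6], [3,4], [3,5], [3,6], [4,5], [5,6]
  2-simplices (12): [0,1,3], [0,1,4], [0,2,3], [0,2,6], [0,4,5], [0,5,6], [1,2,4], [1,2,6], [1,3,6], [2,3,4], [3,4,5], [3,5,6]

so the chain groups are C_0 ≅ Z^7, C_1 ≅ Z^18, C_2 ≅ Z^12.

∂_1: C_1 → C_0 maps an edge to its endpoints' difference, ∂[p,q] = q − p. For instance
  ∂[0,6] = [6] − [0].
The 7×18 boundary matrix has rank 6 and Smith normal form diag(1,1,1,1,1,1).

Boundary ∂_2: C_2 → C_1 acts by ∂[p,q,r] = [q,r] − [p,r] + [p,q]. For instance
  ∂[0,5,6] = [5,6] − [0,6] + [0,5],
  ∂[1,2,4] = [2,4] − [1,4] + [1,2].
This gives a 18×12 integer matrix of rank 12; reducing to Smith normal form yields diagonal entries (1,1,1,1,1,1,1,1,1,1,1,2).

Now H_k = ker ∂_k / im ∂_{k+1}, so:

  H_1: rank ker ∂_1 − rank ∂_2 = (18 − 6) − 12 = 0, and ∂_2 has invariant factor 2 > 1, so H_1 ≅ Z/2.

(K is a triangulation of the real projective plane RP^2.)

H_1 = Z/2.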